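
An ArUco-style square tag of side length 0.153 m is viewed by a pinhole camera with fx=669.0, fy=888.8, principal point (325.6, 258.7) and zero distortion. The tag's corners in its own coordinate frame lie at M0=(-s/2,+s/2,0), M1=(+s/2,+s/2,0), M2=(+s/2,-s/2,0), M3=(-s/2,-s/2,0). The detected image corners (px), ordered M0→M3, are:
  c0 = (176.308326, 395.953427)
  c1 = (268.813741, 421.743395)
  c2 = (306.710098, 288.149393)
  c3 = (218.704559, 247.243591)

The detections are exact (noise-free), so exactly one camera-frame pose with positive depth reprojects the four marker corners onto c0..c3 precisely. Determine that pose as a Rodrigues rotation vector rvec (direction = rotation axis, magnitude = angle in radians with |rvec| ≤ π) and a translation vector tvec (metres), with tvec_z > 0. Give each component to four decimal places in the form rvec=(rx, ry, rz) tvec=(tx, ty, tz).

Intrinsics K: fx=669.0, fy=888.8, cx=325.6, cy=258.7
Marker side s = 0.153 m; corners in marker frame (Z=0):
  M0 = (-0.0765, +0.0765, 0)
  M1 = (+0.0765, +0.0765, 0)
  M2 = (+0.0765, -0.0765, 0)
  M3 = (-0.0765, -0.0765, 0)
Detected image corners:
  c0 = (176.308326, 395.953427) px
  c1 = (268.813741, 421.743395) px
  c2 = (306.710098, 288.149393) px
  c3 = (218.704559, 247.243591) px
Planar DLT: solve 8×8 A·h = b for H (H[2,2]=1):
  H  [+760.47065 -264.79339 +245.08144]
  H  [+455.82715 +915.45715 +339.09822]
  H  [+0.70304 -0.01315 +1.00000]
B = K⁻¹H; ‖b₁‖=1.104804, ‖b₂‖=1.104804; λ = 2/(‖b₁‖+‖b₂‖) = 0.905138, sign → tz>0 ⇒ λ=+0.905138
r₁ = λ·B[:,0] = (+0.71919,+0.27899,+0.63634); r₂ = λ·B[:,1] = (-0.35247,+0.93575,-0.01190)
r₃ = r₁×r₂ = (-0.59878,-0.21573,+0.77131); SVD([r₁ r₂ r₃]) → R = UVᵀ:
  R  [+0.71919 -0.35247 -0.59878]
  R  [+0.27899 +0.93575 -0.21573]
  R  [+0.63634 -0.01190 +0.77131]
t = (-0.10894, +0.08188, +0.90514) m
tr R = 2.426252; θ = arccos((tr R − 1)/2) = 0.776849 rad = 44.510°
axis k = ((R−Rᵀ)₃₂, (R−Rᵀ)₁₃, (R−Rᵀ)₂₁) / (2 sinθ) = (+0.145377, -0.880926, +0.450372)
rvec = θ·k = (+0.112936, -0.684347, +0.349871)

rvec=(0.1129, -0.6843, 0.3499) tvec=(-0.1089, 0.0819, 0.9051)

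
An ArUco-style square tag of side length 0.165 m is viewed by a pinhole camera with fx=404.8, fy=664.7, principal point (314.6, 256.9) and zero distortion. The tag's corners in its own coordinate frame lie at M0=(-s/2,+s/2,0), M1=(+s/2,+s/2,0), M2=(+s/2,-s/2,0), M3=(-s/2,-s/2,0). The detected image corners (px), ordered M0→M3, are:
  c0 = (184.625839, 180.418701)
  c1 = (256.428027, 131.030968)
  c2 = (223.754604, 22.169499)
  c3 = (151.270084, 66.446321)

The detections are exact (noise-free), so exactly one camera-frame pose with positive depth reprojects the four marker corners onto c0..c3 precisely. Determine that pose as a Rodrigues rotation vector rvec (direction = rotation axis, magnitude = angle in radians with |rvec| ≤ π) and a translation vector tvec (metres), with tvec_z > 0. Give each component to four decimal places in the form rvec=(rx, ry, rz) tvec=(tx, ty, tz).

rvec=(-0.1010, -0.2067, -0.4525) tvec=(-0.2360, -0.2062, 0.8694)

Intrinsics K: fx=404.8, fy=664.7, cx=314.6, cy=256.9
Marker side s = 0.165 m; corners in marker frame (Z=0):
  M0 = (-0.0825, +0.0825, 0)
  M1 = (+0.0825, +0.0825, 0)
  M2 = (+0.0825, -0.0825, 0)
  M3 = (-0.0825, -0.0825, 0)
Detected image corners:
  c0 = (184.625839, 180.418701) px
  c1 = (256.428027, 131.030968) px
  c2 = (223.754604, 22.169499) px
  c3 = (151.270084, 66.446321) px
Planar DLT: solve 8×8 A·h = b for H (H[2,2]=1):
  H  [+488.93470 +188.08420 +204.69380]
  H  [-258.41603 +669.06672 +99.25746]
  H  [+0.25337 -0.05863 +1.00000]
B = K⁻¹H; ‖b₁‖=1.150239, ‖b₂‖=1.150239; λ = 2/(‖b₁‖+‖b₂‖) = 0.869385, sign → tz>0 ⇒ λ=+0.869385
r₁ = λ·B[:,0] = (+0.87889,-0.42313,+0.22028); r₂ = λ·B[:,1] = (+0.44356,+0.89480,-0.05097)
r₃ = r₁×r₂ = (-0.17553,+0.14250,+0.97411); SVD([r₁ r₂ r₃]) → R = UVᵀ:
  R  [+0.87889 +0.44356 -0.17553]
  R  [-0.42313 +0.89480 +0.14250]
  R  [+0.22028 -0.05097 +0.97411]
t = (-0.23604, -0.20619, +0.86938) m
tr R = 2.747788; θ = arccos((tr R − 1)/2) = 0.507640 rad = 29.086°
axis k = ((R−Rᵀ)₃₂, (R−Rᵀ)₁₃, (R−Rᵀ)₂₁) / (2 sinθ) = (-0.198996, -0.407114, -0.891436)
rvec = θ·k = (-0.101018, -0.206668, -0.452529)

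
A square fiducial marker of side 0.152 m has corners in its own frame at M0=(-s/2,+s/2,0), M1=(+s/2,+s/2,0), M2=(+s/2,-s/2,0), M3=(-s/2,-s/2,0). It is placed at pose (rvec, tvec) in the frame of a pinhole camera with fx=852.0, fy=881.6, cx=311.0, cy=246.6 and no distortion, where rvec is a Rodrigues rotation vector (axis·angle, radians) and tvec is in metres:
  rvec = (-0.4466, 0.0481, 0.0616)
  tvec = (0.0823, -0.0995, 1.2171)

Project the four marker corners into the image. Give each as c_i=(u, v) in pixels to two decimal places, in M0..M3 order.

Intrinsics K: fx=852.0, fy=881.6, cx=311.0, cy=246.6
Marker side s = 0.152 m; corners in marker frame (Z=0):
  M0 = (-0.0760, +0.0760, 0)
  M1 = (+0.0760, +0.0760, 0)
  M2 = (+0.0760, -0.0760, 0)
  M3 = (-0.0760, -0.0760, 0)
rvec = (-0.4466, 0.0481, 0.0616), |rvec| = θ = 0.45339 rad = 25.977°
Rodrigues: sinθ=0.43801, 1−cosθ=0.10103; R = I + sinθ·[k]× + (1−cosθ)·[k]×²:
    [+0.99700 -0.07007 +0.03295]
    [+0.04895 +0.90011 +0.43291]
    [-0.05999 -0.43000 +0.90083]
t = (0.0823, -0.0995, 1.2171) m
M0: Pc = R·M0+t = (+0.00120, -0.03481, +1.18898); u = 852.0·(+0.00120)/1.18898 + 311.0 = 311.8620, v = 881.6·(-0.03481)/1.18898 + 246.6 = 220.7874
M1: Pc = R·M1+t = (+0.15275, -0.02737, +1.17986); u = 852.0·(+0.15275)/1.17986 + 311.0 = 421.3012, v = 881.6·(-0.02737)/1.17986 + 246.6 = 226.1478
M2: Pc = R·M2+t = (+0.16340, -0.16419, +1.24522); u = 852.0·(+0.16340)/1.24522 + 311.0 = 422.7989, v = 881.6·(-0.16419)/1.24522 + 246.6 = 130.3573
M3: Pc = R·M3+t = (+0.01185, -0.17163, +1.25434); u = 852.0·(+0.01185)/1.25434 + 311.0 = 319.0513, v = 881.6·(-0.17163)/1.25434 + 246.6 = 125.9726

c0=(311.86, 220.79) c1=(421.30, 226.15) c2=(422.80, 130.36) c3=(319.05, 125.97)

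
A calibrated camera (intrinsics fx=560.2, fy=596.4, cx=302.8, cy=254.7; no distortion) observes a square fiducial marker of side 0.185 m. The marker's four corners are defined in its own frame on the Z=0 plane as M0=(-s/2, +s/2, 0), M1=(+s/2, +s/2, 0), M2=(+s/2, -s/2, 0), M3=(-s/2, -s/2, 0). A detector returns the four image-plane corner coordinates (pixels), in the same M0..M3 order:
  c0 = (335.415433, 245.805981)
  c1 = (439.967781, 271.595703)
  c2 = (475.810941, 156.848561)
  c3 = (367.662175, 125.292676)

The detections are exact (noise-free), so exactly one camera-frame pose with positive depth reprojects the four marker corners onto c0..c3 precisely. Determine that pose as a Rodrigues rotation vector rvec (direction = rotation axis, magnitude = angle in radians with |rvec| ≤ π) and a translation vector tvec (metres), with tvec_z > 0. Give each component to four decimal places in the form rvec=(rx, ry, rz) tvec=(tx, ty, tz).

rvec=(0.2488, -0.1584, 0.2422) tvec=(0.1651, -0.0804, 0.9018)

Intrinsics K: fx=560.2, fy=596.4, cx=302.8, cy=254.7
Marker side s = 0.185 m; corners in marker frame (Z=0):
  M0 = (-0.0925, +0.0925, 0)
  M1 = (+0.0925, +0.0925, 0)
  M2 = (+0.0925, -0.0925, 0)
  M3 = (-0.0925, -0.0925, 0)
Detected image corners:
  c0 = (335.415433, 245.805981) px
  c1 = (439.967781, 271.595703) px
  c2 = (475.810941, 156.848561) px
  c3 = (367.662175, 125.292676) px
Planar DLT: solve 8×8 A·h = b for H (H[2,2]=1):
  H  [+657.39224 -83.74269 +405.32888]
  H  [+195.49877 +685.16477 +201.50741]
  H  [+0.20446 +0.24824 +1.00000]
B = K⁻¹H; ‖b₁‖=1.108857, ‖b₂‖=1.108857; λ = 2/(‖b₁‖+‖b₂‖) = 0.901830, sign → tz>0 ⇒ λ=+0.901830
r₁ = λ·B[:,0] = (+0.95863,+0.21687,+0.18439); r₂ = λ·B[:,1] = (-0.25582,+0.94044,+0.22387)
r₃ = r₁×r₂ = (-0.12485,-0.26178,+0.95702); SVD([r₁ r₂ r₃]) → R = UVᵀ:
  R  [+0.95863 -0.25582 -0.12485]
  R  [+0.21687 +0.94044 -0.26178]
  R  [+0.18439 +0.22387 +0.95702]
t = (+0.16505, -0.08043, +0.90183) m
tr R = 2.856090; θ = arccos((tr R − 1)/2) = 0.381668 rad = 21.868°
axis k = ((R−Rᵀ)₃₂, (R−Rᵀ)₁₃, (R−Rᵀ)₂₁) / (2 sinθ) = (+0.651942, -0.415124, +0.634542)
rvec = θ·k = (+0.248825, -0.158439, +0.242184)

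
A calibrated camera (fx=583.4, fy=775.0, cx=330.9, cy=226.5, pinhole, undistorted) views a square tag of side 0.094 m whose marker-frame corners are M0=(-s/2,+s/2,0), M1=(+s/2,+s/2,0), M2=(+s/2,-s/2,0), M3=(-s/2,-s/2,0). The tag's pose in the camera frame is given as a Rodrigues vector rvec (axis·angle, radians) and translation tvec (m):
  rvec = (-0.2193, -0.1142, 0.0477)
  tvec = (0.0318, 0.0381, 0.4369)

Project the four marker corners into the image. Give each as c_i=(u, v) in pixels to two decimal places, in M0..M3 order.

c0=(308.10, 375.65) c1=(434.71, 382.21) c2=(434.19, 218.07) c3=(313.47, 208.05)

Intrinsics K: fx=583.4, fy=775.0, cx=330.9, cy=226.5
Marker side s = 0.094 m; corners in marker frame (Z=0):
  M0 = (-0.0470, +0.0470, 0)
  M1 = (+0.0470, +0.0470, 0)
  M2 = (+0.0470, -0.0470, 0)
  M3 = (-0.0470, -0.0470, 0)
rvec = (-0.2193, -0.1142, 0.0477), |rvec| = θ = 0.25181 rad = 14.428°
Rodrigues: sinθ=0.24916, 1−cosθ=0.03154; R = I + sinθ·[k]× + (1−cosθ)·[k]×²:
    [+0.99238 -0.03474 -0.11820]
    [+0.05965 +0.97495 +0.21428]
    [+0.10779 -0.21970 +0.96959]
t = (0.0318, 0.0381, 0.4369) m
M0: Pc = R·M0+t = (-0.01647, +0.08112, +0.42151); u = 583.4·(-0.01647)/0.42151 + 330.9 = 308.0976, v = 775.0·(+0.08112)/0.42151 + 226.5 = 375.6482
M1: Pc = R·M1+t = (+0.07681, +0.08673, +0.43164); u = 583.4·(+0.07681)/0.43164 + 330.9 = 434.7142, v = 775.0·(+0.08673)/0.43164 + 226.5 = 382.2150
M2: Pc = R·M2+t = (+0.08007, -0.00492, +0.45229); u = 583.4·(+0.08007)/0.45229 + 330.9 = 434.1864, v = 775.0·(-0.00492)/0.45229 + 226.5 = 218.0715
M3: Pc = R·M3+t = (-0.01321, -0.01053, +0.44216); u = 583.4·(-0.01321)/0.44216 + 330.9 = 313.4715, v = 775.0·(-0.01053)/0.44216 + 226.5 = 208.0499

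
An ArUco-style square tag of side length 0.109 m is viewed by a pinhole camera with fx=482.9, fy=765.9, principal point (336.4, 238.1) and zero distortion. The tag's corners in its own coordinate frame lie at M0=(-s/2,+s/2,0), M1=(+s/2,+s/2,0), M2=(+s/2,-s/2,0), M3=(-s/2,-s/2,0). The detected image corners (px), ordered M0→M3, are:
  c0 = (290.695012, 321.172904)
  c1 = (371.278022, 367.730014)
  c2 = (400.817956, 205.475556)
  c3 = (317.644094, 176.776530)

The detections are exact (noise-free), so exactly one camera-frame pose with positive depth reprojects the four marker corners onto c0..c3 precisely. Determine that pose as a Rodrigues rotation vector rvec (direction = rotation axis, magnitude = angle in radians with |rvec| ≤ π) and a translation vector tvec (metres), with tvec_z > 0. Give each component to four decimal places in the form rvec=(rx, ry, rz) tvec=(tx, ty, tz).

Intrinsics K: fx=482.9, fy=765.9, cx=336.4, cy=238.1
Marker side s = 0.109 m; corners in marker frame (Z=0):
  M0 = (-0.0545, +0.0545, 0)
  M1 = (+0.0545, +0.0545, 0)
  M2 = (+0.0545, -0.0545, 0)
  M3 = (-0.0545, -0.0545, 0)
Detected image corners:
  c0 = (290.695012, 321.172904) px
  c1 = (371.278022, 367.730014) px
  c2 = (400.817956, 205.475556) px
  c3 = (317.644094, 176.776530) px
Planar DLT: solve 8×8 A·h = b for H (H[2,2]=1):
  H  [+388.57385 -283.35726 +342.81973]
  H  [+63.48843 +1382.63162 +266.40964]
  H  [-1.05083 -0.07219 +1.00000]
B = K⁻¹H; ‖b₁‖=1.906161, ‖b₂‖=1.906161; λ = 2/(‖b₁‖+‖b₂‖) = 0.524615, sign → tz>0 ⇒ λ=+0.524615
r₁ = λ·B[:,0] = (+0.80618,+0.21487,-0.55128); r₂ = λ·B[:,1] = (-0.28145,+0.95883,-0.03787)
r₃ = r₁×r₂ = (+0.52045,+0.18569,+0.83346); SVD([r₁ r₂ r₃]) → R = UVᵀ:
  R  [+0.80618 -0.28145 +0.52045]
  R  [+0.21487 +0.95883 +0.18569]
  R  [-0.55128 -0.03787 +0.83346]
t = (+0.00697, +0.01939, +0.52461) m
tr R = 2.598463; θ = arccos((tr R − 1)/2) = 0.644780 rad = 36.943°
axis k = ((R−Rᵀ)₃₂, (R−Rᵀ)₁₃, (R−Rᵀ)₂₁) / (2 sinθ) = (-0.185986, +0.891587, +0.412895)
rvec = θ·k = (-0.119920, +0.574878, +0.266227)

rvec=(-0.1199, 0.5749, 0.2662) tvec=(0.0070, 0.0194, 0.5246)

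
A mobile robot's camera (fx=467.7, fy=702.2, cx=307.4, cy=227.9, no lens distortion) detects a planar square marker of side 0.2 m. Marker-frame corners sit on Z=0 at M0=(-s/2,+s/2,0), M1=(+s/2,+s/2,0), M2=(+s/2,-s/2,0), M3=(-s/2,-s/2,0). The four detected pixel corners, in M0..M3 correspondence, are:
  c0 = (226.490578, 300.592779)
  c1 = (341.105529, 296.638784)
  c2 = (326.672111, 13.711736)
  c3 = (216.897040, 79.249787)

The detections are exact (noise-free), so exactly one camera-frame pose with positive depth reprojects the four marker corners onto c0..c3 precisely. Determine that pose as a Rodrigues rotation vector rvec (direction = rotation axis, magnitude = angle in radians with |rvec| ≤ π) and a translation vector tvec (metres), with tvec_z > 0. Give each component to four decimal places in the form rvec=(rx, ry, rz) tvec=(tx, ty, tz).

Intrinsics K: fx=467.7, fy=702.2, cx=307.4, cy=227.9
Marker side s = 0.2 m; corners in marker frame (Z=0):
  M0 = (-0.1000, +0.1000, 0)
  M1 = (+0.1000, +0.1000, 0)
  M2 = (+0.1000, -0.1000, 0)
  M3 = (-0.1000, -0.1000, 0)
Detected image corners:
  c0 = (226.490578, 300.592779) px
  c1 = (341.105529, 296.638784) px
  c2 = (326.672111, 13.711736) px
  c3 = (216.897040, 79.249787) px
Planar DLT: solve 8×8 A·h = b for H (H[2,2]=1):
  H  [+218.41701 +35.32797 +270.82543]
  H  [-387.73338 +1227.25492 +173.63496]
  H  [-1.23278 -0.08369 +1.00000]
B = K⁻¹H; ‖b₁‖=1.781650, ‖b₂‖=1.781650; λ = 2/(‖b₁‖+‖b₂‖) = 0.561277, sign → tz>0 ⇒ λ=+0.561277
r₁ = λ·B[:,0] = (+0.71690,-0.08535,-0.69193); r₂ = λ·B[:,1] = (+0.07327,+0.99621,-0.04697)
r₃ = r₁×r₂ = (+0.69332,-0.01702,+0.72043); SVD([r₁ r₂ r₃]) → R = UVᵀ:
  R  [+0.71690 +0.07327 +0.69332]
  R  [-0.08535 +0.99621 -0.01702]
  R  [-0.69193 -0.04697 +0.72043]
t = (-0.04389, -0.04337, +0.56128) m
tr R = 2.433534; θ = arccos((tr R − 1)/2) = 0.771641 rad = 44.212°
axis k = ((R−Rᵀ)₃₂, (R−Rᵀ)₁₃, (R−Rᵀ)₂₁) / (2 sinθ) = (-0.021475, +0.993279, -0.113738)
rvec = θ·k = (-0.016571, +0.766455, -0.087765)

rvec=(-0.0166, 0.7665, -0.0878) tvec=(-0.0439, -0.0434, 0.5613)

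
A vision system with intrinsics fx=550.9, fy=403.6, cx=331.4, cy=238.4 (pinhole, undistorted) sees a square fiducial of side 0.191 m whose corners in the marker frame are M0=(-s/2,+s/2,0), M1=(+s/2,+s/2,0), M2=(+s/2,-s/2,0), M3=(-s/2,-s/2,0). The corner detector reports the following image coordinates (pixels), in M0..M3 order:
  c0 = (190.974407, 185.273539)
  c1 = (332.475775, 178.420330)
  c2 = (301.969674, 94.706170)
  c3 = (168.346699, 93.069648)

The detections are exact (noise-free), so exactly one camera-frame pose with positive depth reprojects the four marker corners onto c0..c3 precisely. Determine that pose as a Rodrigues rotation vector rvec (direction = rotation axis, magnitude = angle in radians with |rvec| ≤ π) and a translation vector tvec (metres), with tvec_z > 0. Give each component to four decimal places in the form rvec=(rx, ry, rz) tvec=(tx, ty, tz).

Intrinsics K: fx=550.9, fy=403.6, cx=331.4, cy=238.4
Marker side s = 0.191 m; corners in marker frame (Z=0):
  M0 = (-0.0955, +0.0955, 0)
  M1 = (+0.0955, +0.0955, 0)
  M2 = (+0.0955, -0.0955, 0)
  M3 = (-0.0955, -0.0955, 0)
Detected image corners:
  c0 = (190.974407, 185.273539) px
  c1 = (332.475775, 178.420330) px
  c2 = (301.969674, 94.706170) px
  c3 = (168.346699, 93.069648) px
Planar DLT: solve 8×8 A·h = b for H (H[2,2]=1):
  H  [+842.07750 +41.88645 +251.18269]
  H  [+55.23622 +404.98815 +136.14616]
  H  [+0.49362 -0.39518 +1.00000]
B = K⁻¹H; ‖b₁‖=1.335834, ‖b₂‖=1.335834; λ = 2/(‖b₁‖+‖b₂‖) = 0.748596, sign → tz>0 ⇒ λ=+0.748596
r₁ = λ·B[:,0] = (+0.92198,-0.11582,+0.36952); r₂ = λ·B[:,1] = (+0.23488,+0.92591,-0.29583)
r₃ = r₁×r₂ = (-0.30788,+0.35954,+0.88087); SVD([r₁ r₂ r₃]) → R = UVᵀ:
  R  [+0.92198 +0.23488 -0.30788]
  R  [-0.11582 +0.92591 +0.35954]
  R  [+0.36952 -0.29583 +0.88087]
t = (-0.10900, -0.18966, +0.74860) m
tr R = 2.728764; θ = arccos((tr R − 1)/2) = 0.526876 rad = 30.188°
axis k = ((R−Rᵀ)₃₂, (R−Rᵀ)₁₃, (R−Rᵀ)₂₁) / (2 sinθ) = (-0.651678, -0.673581, -0.348718)
rvec = θ·k = (-0.343353, -0.354894, -0.183731)

rvec=(-0.3434, -0.3549, -0.1837) tvec=(-0.1090, -0.1897, 0.7486)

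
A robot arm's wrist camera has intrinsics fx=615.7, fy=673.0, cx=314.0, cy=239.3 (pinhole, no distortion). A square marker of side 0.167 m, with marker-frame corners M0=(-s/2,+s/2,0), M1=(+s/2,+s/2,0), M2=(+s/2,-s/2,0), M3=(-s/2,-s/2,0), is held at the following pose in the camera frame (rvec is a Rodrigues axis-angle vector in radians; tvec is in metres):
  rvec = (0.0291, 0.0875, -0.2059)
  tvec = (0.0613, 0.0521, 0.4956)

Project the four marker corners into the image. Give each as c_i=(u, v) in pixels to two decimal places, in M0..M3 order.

c0=(310.38, 440.29) c1=(514.98, 399.88) c2=(472.93, 174.91) c3=(268.23, 222.31)

Intrinsics K: fx=615.7, fy=673.0, cx=314.0, cy=239.3
Marker side s = 0.167 m; corners in marker frame (Z=0):
  M0 = (-0.0835, +0.0835, 0)
  M1 = (+0.0835, +0.0835, 0)
  M2 = (+0.0835, -0.0835, 0)
  M3 = (-0.0835, -0.0835, 0)
rvec = (0.0291, 0.0875, -0.2059), |rvec| = θ = 0.22561 rad = 12.926°
Rodrigues: sinθ=0.22370, 1−cosθ=0.02534; R = I + sinθ·[k]× + (1−cosθ)·[k]×²:
    [+0.97508 +0.20543 +0.08378]
    [-0.20289 +0.97847 -0.03782]
    [-0.08974 +0.01988 +0.99577]
t = (0.0613, 0.0521, 0.4956) m
M0: Pc = R·M0+t = (-0.00297, +0.15074, +0.50475); u = 615.7·(-0.00297)/0.50475 + 314.0 = 310.3818, v = 673.0·(+0.15074)/0.50475 + 239.3 = 440.2900
M1: Pc = R·M1+t = (+0.15987, +0.11686, +0.48977); u = 615.7·(+0.15987)/0.48977 + 314.0 = 514.9800, v = 673.0·(+0.11686)/0.48977 + 239.3 = 399.8814
M2: Pc = R·M2+t = (+0.12557, -0.04654, +0.48645); u = 615.7·(+0.12557)/0.48645 + 314.0 = 472.9304, v = 673.0·(-0.04654)/0.48645 + 239.3 = 174.9067
M3: Pc = R·M3+t = (-0.03727, -0.01266, +0.50143); u = 615.7·(-0.03727)/0.50143 + 314.0 = 268.2341, v = 673.0·(-0.01266)/0.50143 + 239.3 = 222.3070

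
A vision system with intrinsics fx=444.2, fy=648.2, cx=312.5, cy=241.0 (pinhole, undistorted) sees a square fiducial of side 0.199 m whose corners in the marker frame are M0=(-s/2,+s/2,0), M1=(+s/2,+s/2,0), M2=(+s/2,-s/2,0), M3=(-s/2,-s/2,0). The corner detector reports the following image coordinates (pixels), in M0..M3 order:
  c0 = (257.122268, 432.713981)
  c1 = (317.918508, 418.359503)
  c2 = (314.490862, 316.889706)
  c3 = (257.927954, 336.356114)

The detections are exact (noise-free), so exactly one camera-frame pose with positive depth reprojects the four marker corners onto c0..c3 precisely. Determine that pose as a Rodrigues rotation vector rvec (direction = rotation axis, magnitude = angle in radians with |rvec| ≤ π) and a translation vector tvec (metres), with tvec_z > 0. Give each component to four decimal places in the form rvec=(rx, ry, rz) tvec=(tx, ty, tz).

rvec=(-0.4530, 0.4834, -0.1620) tvec=(-0.0769, 0.2647, 1.2840)

Intrinsics K: fx=444.2, fy=648.2, cx=312.5, cy=241.0
Marker side s = 0.199 m; corners in marker frame (Z=0):
  M0 = (-0.0995, +0.0995, 0)
  M1 = (+0.0995, +0.0995, 0)
  M2 = (+0.0995, -0.0995, 0)
  M3 = (-0.0995, -0.0995, 0)
Detected image corners:
  c0 = (257.122268, 432.713981) px
  c1 = (317.918508, 418.359503) px
  c2 = (314.490862, 316.889706) px
  c3 = (257.927954, 336.356114) px
Planar DLT: solve 8×8 A·h = b for H (H[2,2]=1):
  H  [+202.56852 -95.69426 +285.90621]
  H  [-205.94833 +362.99771 +374.60067]
  H  [-0.32046 -0.35537 +1.00000]
B = K⁻¹H; ‖b₁‖=0.778802, ‖b₂‖=0.778802; λ = 2/(‖b₁‖+‖b₂‖) = 1.284023, sign → tz>0 ⇒ λ=+1.284023
r₁ = λ·B[:,0] = (+0.87503,-0.25498,-0.41147); r₂ = λ·B[:,1] = (+0.04440,+0.88872,-0.45630)
r₃ = r₁×r₂ = (+0.48203,+0.38101,+0.78897); SVD([r₁ r₂ r₃]) → R = UVᵀ:
  R  [+0.87503 +0.04440 +0.48203]
  R  [-0.25498 +0.88872 +0.38101]
  R  [-0.41147 -0.45630 +0.78897]
t = (-0.07687, +0.26465, +1.28402) m
tr R = 2.552719; θ = arccos((tr R − 1)/2) = 0.681927 rad = 39.072°
axis k = ((R−Rᵀ)₃₂, (R−Rᵀ)₁₃, (R−Rᵀ)₂₁) / (2 sinθ) = (-0.664227, +0.708803, -0.237490)
rvec = θ·k = (-0.452955, +0.483352, -0.161951)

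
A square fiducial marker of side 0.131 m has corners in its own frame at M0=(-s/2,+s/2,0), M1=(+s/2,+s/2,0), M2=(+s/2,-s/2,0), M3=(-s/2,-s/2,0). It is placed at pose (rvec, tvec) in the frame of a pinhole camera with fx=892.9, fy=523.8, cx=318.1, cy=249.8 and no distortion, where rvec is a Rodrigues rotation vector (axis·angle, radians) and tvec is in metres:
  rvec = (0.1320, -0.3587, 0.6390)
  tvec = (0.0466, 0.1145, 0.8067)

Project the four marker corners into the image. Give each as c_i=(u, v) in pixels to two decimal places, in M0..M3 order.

c0=(270.59, 336.77) c1=(377.96, 377.88) c2=(463.20, 312.23) c3=(360.88, 267.01)

Intrinsics K: fx=892.9, fy=523.8, cx=318.1, cy=249.8
Marker side s = 0.131 m; corners in marker frame (Z=0):
  M0 = (-0.0655, +0.0655, 0)
  M1 = (+0.0655, +0.0655, 0)
  M2 = (+0.0655, -0.0655, 0)
  M3 = (-0.0655, -0.0655, 0)
rvec = (0.1320, -0.3587, 0.6390), |rvec| = θ = 0.74459 rad = 42.662°
Rodrigues: sinθ=0.67767, 1−cosθ=0.26463; R = I + sinθ·[k]× + (1−cosθ)·[k]×²:
    [+0.74368 -0.60417 -0.28620]
    [+0.55897 +0.79678 -0.22954]
    [+0.36672 +0.01073 +0.93027]
t = (0.0466, 0.1145, 0.8067) m
M0: Pc = R·M0+t = (-0.04168, +0.13008, +0.78338); u = 892.9·(-0.04168)/0.78338 + 318.1 = 270.5879, v = 523.8·(+0.13008)/0.78338 + 249.8 = 336.7744
M1: Pc = R·M1+t = (+0.05574, +0.20330, +0.83142); u = 892.9·(+0.05574)/0.83142 + 318.1 = 377.9595, v = 523.8·(+0.20330)/0.83142 + 249.8 = 377.8810
M2: Pc = R·M2+t = (+0.13488, +0.09892, +0.83002); u = 892.9·(+0.13488)/0.83002 + 318.1 = 463.2034, v = 523.8·(+0.09892)/0.83002 + 249.8 = 312.2276
M3: Pc = R·M3+t = (+0.03746, +0.02570, +0.78198); u = 892.9·(+0.03746)/0.78198 + 318.1 = 360.8758, v = 523.8·(+0.02570)/0.78198 + 249.8 = 267.0137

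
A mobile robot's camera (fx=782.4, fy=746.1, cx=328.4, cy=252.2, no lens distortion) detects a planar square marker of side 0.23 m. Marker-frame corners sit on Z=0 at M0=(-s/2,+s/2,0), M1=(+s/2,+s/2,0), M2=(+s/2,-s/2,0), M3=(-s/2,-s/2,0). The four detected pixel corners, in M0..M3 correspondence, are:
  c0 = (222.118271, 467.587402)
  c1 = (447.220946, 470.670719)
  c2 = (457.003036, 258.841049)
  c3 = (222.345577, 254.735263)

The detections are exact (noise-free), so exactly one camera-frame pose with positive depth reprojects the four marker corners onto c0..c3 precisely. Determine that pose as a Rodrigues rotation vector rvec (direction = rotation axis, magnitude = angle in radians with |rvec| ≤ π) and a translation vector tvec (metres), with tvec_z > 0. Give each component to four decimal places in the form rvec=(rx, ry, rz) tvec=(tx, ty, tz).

Intrinsics K: fx=782.4, fy=746.1, cx=328.4, cy=252.2
Marker side s = 0.23 m; corners in marker frame (Z=0):
  M0 = (-0.1150, +0.1150, 0)
  M1 = (+0.1150, +0.1150, 0)
  M2 = (+0.1150, -0.1150, 0)
  M3 = (-0.1150, -0.1150, 0)
Detected image corners:
  c0 = (222.118271, 467.587402) px
  c1 = (447.220946, 470.670719) px
  c2 = (457.003036, 258.841049) px
  c3 = (222.345577, 254.735263) px
Planar DLT: solve 8×8 A·h = b for H (H[2,2]=1):
  H  [+1005.07122 +39.26062 +337.35605]
  H  [+22.06826 +988.94965 +365.17350]
  H  [+0.01787 +0.18110 +1.00000]
B = K⁻¹H; ‖b₁‖=1.277441, ‖b₂‖=1.277441; λ = 2/(‖b₁‖+‖b₂‖) = 0.782815, sign → tz>0 ⇒ λ=+0.782815
r₁ = λ·B[:,0] = (+0.99973,+0.01843,+0.01399); r₂ = λ·B[:,1] = (-0.02022,+0.98969,+0.14177)
r₃ = r₁×r₂ = (-0.01123,-0.14202,+0.98980); SVD([r₁ r₂ r₃]) → R = UVᵀ:
  R  [+0.99973 -0.02022 -0.01123]
  R  [+0.01843 +0.98969 -0.14202]
  R  [+0.01399 +0.14177 +0.98980]
t = (+0.00896, +0.11853, +0.78281) m
tr R = 2.979226; θ = arccos((tr R − 1)/2) = 0.144257 rad = 8.265°
axis k = ((R−Rᵀ)₃₂, (R−Rᵀ)₁₃, (R−Rᵀ)₂₁) / (2 sinθ) = (+0.987033, -0.087723, +0.134428)
rvec = θ·k = (+0.142386, -0.012655, +0.019392)

rvec=(0.1424, -0.0127, 0.0194) tvec=(0.0090, 0.1185, 0.7828)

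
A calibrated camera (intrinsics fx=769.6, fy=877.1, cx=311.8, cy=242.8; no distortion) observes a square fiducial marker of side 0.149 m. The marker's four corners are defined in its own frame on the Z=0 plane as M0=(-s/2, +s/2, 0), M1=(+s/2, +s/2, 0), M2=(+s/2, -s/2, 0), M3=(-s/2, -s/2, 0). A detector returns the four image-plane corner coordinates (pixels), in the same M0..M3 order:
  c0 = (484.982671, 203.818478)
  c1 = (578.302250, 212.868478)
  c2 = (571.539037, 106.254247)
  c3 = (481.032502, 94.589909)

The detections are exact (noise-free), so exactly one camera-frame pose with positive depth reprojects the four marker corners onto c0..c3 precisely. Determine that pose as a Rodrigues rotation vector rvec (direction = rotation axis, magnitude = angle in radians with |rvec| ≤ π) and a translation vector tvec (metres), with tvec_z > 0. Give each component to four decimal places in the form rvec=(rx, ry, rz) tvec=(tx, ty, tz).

Intrinsics K: fx=769.6, fy=877.1, cx=311.8, cy=242.8
Marker side s = 0.149 m; corners in marker frame (Z=0):
  M0 = (-0.0745, +0.0745, 0)
  M1 = (+0.0745, +0.0745, 0)
  M2 = (+0.0745, -0.0745, 0)
  M3 = (-0.0745, -0.0745, 0)
Detected image corners:
  c0 = (484.982671, 203.818478) px
  c1 = (578.302250, 212.868478) px
  c2 = (571.539037, 106.254247) px
  c3 = (481.032502, 94.589909) px
Planar DLT: solve 8×8 A·h = b for H (H[2,2]=1):
  H  [+713.68300 -78.22386 +529.54864]
  H  [+97.95363 +690.82435 +153.58481]
  H  [+0.18332 -0.21609 +1.00000]
B = K⁻¹H; ‖b₁‖=0.874672, ‖b₂‖=0.874672; λ = 2/(‖b₁‖+‖b₂‖) = 1.143286, sign → tz>0 ⇒ λ=+1.143286
r₁ = λ·B[:,0] = (+0.97531,+0.06966,+0.20959); r₂ = λ·B[:,1] = (-0.01611,+0.96887,-0.24705)
r₃ = r₁×r₂ = (-0.22027,+0.23757,+0.94607); SVD([r₁ r₂ r₃]) → R = UVᵀ:
  R  [+0.97531 -0.01611 -0.22027]
  R  [+0.06966 +0.96887 +0.23757]
  R  [+0.20959 -0.24705 +0.94607]
t = (+0.32348, -0.11629, +1.14329) m
tr R = 2.890239; θ = arccos((tr R − 1)/2) = 0.332836 rad = 19.070°
axis k = ((R−Rᵀ)₃₂, (R−Rᵀ)₁₃, (R−Rᵀ)₂₁) / (2 sinθ) = (-0.741643, -0.657826, +0.131268)
rvec = θ·k = (-0.246846, -0.218948, +0.043691)

rvec=(-0.2468, -0.2189, 0.0437) tvec=(0.3235, -0.1163, 1.1433)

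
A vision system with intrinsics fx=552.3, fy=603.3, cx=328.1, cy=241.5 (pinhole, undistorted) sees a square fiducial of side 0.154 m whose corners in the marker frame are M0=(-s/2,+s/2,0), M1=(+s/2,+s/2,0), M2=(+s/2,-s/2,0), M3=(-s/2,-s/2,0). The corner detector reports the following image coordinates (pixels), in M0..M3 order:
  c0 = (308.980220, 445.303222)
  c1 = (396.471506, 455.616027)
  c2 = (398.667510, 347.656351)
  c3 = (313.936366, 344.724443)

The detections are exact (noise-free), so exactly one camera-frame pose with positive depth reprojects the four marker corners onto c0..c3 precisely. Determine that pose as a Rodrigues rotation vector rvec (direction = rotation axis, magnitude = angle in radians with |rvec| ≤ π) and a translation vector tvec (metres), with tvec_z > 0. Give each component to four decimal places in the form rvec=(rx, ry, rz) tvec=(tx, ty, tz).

Intrinsics K: fx=552.3, fy=603.3, cx=328.1, cy=241.5
Marker side s = 0.154 m; corners in marker frame (Z=0):
  M0 = (-0.0770, +0.0770, 0)
  M1 = (+0.0770, +0.0770, 0)
  M2 = (+0.0770, -0.0770, 0)
  M3 = (-0.0770, -0.0770, 0)
Detected image corners:
  c0 = (308.980220, 445.303222) px
  c1 = (396.471506, 455.616027) px
  c2 = (398.667510, 347.656351) px
  c3 = (313.936366, 344.724443) px
Planar DLT: solve 8×8 A·h = b for H (H[2,2]=1):
  H  [+401.15592 -103.87160 +353.06893]
  H  [-134.77471 +585.97934 +397.30172]
  H  [-0.44526 -0.22663 +1.00000]
B = K⁻¹H; ‖b₁‖=1.087235, ‖b₂‖=1.087235; λ = 2/(‖b₁‖+‖b₂‖) = 0.919764, sign → tz>0 ⇒ λ=+0.919764
r₁ = λ·B[:,0] = (+0.91135,-0.04154,-0.40954); r₂ = λ·B[:,1] = (-0.04915,+0.97680,-0.20845)
r₃ = r₁×r₂ = (+0.40869,+0.21010,+0.88816); SVD([r₁ r₂ r₃]) → R = UVᵀ:
  R  [+0.91135 -0.04915 +0.40869]
  R  [-0.04154 +0.97680 +0.21010]
  R  [-0.40954 -0.20845 +0.88816]
t = (+0.04158, +0.23753, +0.91976) m
tr R = 2.776308; θ = arccos((tr R − 1)/2) = 0.477484 rad = 27.358°
axis k = ((R−Rᵀ)₃₂, (R−Rᵀ)₁₃, (R−Rᵀ)₂₁) / (2 sinθ) = (-0.455385, +0.890256, +0.008287)
rvec = θ·k = (-0.217439, +0.425083, +0.003957)

rvec=(-0.2174, 0.4251, 0.0040) tvec=(0.0416, 0.2375, 0.9198)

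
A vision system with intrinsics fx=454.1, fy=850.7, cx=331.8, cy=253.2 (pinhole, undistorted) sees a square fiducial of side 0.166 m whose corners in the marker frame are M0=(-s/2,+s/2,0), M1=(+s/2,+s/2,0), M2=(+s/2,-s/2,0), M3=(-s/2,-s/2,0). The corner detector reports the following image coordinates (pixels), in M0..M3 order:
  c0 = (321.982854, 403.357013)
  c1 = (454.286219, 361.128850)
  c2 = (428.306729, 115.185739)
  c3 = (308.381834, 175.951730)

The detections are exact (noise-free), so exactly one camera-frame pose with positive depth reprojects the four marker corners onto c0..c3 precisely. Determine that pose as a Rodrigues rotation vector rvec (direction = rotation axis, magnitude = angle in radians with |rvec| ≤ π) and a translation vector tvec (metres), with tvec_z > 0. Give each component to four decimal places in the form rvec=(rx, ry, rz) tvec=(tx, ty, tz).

Intrinsics K: fx=454.1, fy=850.7, cx=331.8, cy=253.2
Marker side s = 0.166 m; corners in marker frame (Z=0):
  M0 = (-0.0830, +0.0830, 0)
  M1 = (+0.0830, +0.0830, 0)
  M2 = (+0.0830, -0.0830, 0)
  M3 = (-0.0830, -0.0830, 0)
Detected image corners:
  c0 = (321.982854, 403.357013) px
  c1 = (454.286219, 361.128850) px
  c2 = (428.306729, 115.185739) px
  c3 = (308.381834, 175.951730) px
Planar DLT: solve 8×8 A·h = b for H (H[2,2]=1):
  H  [+538.54214 -71.75929 +374.78953]
  H  [-465.78454 +1291.06157 +260.23423]
  H  [-0.58067 -0.50016 +1.00000]
B = K⁻¹H; ‖b₁‖=1.752271, ‖b₂‖=1.752271; λ = 2/(‖b₁‖+‖b₂‖) = 0.570688, sign → tz>0 ⇒ λ=+0.570688
r₁ = λ·B[:,0] = (+0.91894,-0.21384,-0.33138); r₂ = λ·B[:,1] = (+0.11838,+0.95106,-0.28544)
r₃ = r₁×r₂ = (+0.37620,+0.22307,+0.89928); SVD([r₁ r₂ r₃]) → R = UVᵀ:
  R  [+0.91894 +0.11838 +0.37620]
  R  [-0.21384 +0.95106 +0.22307]
  R  [-0.33138 -0.28544 +0.89928]
t = (+0.05403, +0.00472, +0.57069) m
tr R = 2.769287; θ = arccos((tr R − 1)/2) = 0.485068 rad = 27.792°
axis k = ((R−Rᵀ)₃₂, (R−Rᵀ)₁₃, (R−Rᵀ)₂₁) / (2 sinθ) = (-0.545295, +0.758775, -0.356249)
rvec = θ·k = (-0.264505, +0.368057, -0.172805)

rvec=(-0.2645, 0.3681, -0.1728) tvec=(0.0540, 0.0047, 0.5707)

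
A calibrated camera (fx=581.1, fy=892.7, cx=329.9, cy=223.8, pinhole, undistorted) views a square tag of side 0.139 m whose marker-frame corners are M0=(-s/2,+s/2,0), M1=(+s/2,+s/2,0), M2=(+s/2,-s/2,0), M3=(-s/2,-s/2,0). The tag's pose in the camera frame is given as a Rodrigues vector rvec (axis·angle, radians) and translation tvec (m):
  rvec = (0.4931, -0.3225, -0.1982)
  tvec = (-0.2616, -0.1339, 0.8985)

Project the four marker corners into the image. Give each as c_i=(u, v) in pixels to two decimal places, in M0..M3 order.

Intrinsics K: fx=581.1, fy=892.7, cx=329.9, cy=223.8
Marker side s = 0.139 m; corners in marker frame (Z=0):
  M0 = (-0.0695, +0.0695, 0)
  M1 = (+0.0695, +0.0695, 0)
  M2 = (+0.0695, -0.0695, 0)
  M3 = (-0.0695, -0.0695, 0)
rvec = (0.4931, -0.3225, -0.1982), |rvec| = θ = 0.62164 rad = 35.617°
Rodrigues: sinθ=0.58237, 1−cosθ=0.18708; R = I + sinθ·[k]× + (1−cosθ)·[k]×²:
    [+0.93063 +0.10869 -0.34944]
    [-0.26266 +0.86327 -0.43101]
    [+0.25481 +0.49289 +0.83194]
t = (-0.2616, -0.1339, 0.8985) m
M0: Pc = R·M0+t = (-0.31872, -0.05565, +0.91505); u = 581.1·(-0.31872)/0.91505 + 329.9 = 127.4940, v = 892.7·(-0.05565)/0.91505 + 223.8 = 169.5116
M1: Pc = R·M1+t = (-0.18937, -0.09216, +0.95047); u = 581.1·(-0.18937)/0.95047 + 329.9 = 214.1241, v = 892.7·(-0.09216)/0.95047 + 223.8 = 137.2434
M2: Pc = R·M2+t = (-0.20448, -0.21215, +0.88195); u = 581.1·(-0.20448)/0.88195 + 329.9 = 195.1757, v = 892.7·(-0.21215)/0.88195 + 223.8 = 9.0623
M3: Pc = R·M3+t = (-0.33383, -0.17564, +0.84653); u = 581.1·(-0.33383)/0.84653 + 329.9 = 100.7415, v = 892.7·(-0.17564)/0.84653 + 223.8 = 38.5789

c0=(127.49, 169.51) c1=(214.12, 137.24) c2=(195.18, 9.06) c3=(100.74, 38.58)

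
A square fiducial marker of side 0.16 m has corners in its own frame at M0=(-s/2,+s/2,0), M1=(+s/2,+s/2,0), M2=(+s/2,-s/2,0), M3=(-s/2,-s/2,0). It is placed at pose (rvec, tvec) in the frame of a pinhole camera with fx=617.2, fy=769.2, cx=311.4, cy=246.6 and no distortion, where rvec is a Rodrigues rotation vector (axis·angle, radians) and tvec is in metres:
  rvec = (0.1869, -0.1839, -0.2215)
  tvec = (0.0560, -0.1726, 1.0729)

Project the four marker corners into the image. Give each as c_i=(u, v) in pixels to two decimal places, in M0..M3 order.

Intrinsics K: fx=617.2, fy=769.2, cx=311.4, cy=246.6
Marker side s = 0.16 m; corners in marker frame (Z=0):
  M0 = (-0.0800, +0.0800, 0)
  M1 = (+0.0800, +0.0800, 0)
  M2 = (+0.0800, -0.0800, 0)
  M3 = (-0.0800, -0.0800, 0)
rvec = (0.1869, -0.1839, -0.2215), |rvec| = θ = 0.34324 rad = 19.666°
Rodrigues: sinθ=0.33654, 1−cosθ=0.05833; R = I + sinθ·[k]× + (1−cosθ)·[k]×²:
    [+0.95896 +0.20016 -0.20081]
    [-0.23419 +0.95841 -0.16308]
    [+0.15981 +0.20342 +0.96596]
t = (0.0560, -0.1726, 1.0729) m
M0: Pc = R·M0+t = (-0.00470, -0.07719, +1.07639); u = 617.2·(-0.00470)/1.07639 + 311.4 = 308.7025, v = 769.2·(-0.07719)/1.07639 + 246.6 = 191.4381
M1: Pc = R·M1+t = (+0.14873, -0.11466, +1.10196); u = 617.2·(+0.14873)/1.10196 + 311.4 = 394.7027, v = 769.2·(-0.11466)/1.10196 + 246.6 = 166.5622
M2: Pc = R·M2+t = (+0.11670, -0.26801, +1.06941); u = 617.2·(+0.11670)/1.06941 + 311.4 = 378.7548, v = 769.2·(-0.26801)/1.06941 + 246.6 = 53.8284
M3: Pc = R·M3+t = (-0.03673, -0.23054, +1.04384); u = 617.2·(-0.03673)/1.04384 + 311.4 = 289.6824, v = 769.2·(-0.23054)/1.04384 + 246.6 = 76.7183

c0=(308.70, 191.44) c1=(394.70, 166.56) c2=(378.75, 53.83) c3=(289.68, 76.72)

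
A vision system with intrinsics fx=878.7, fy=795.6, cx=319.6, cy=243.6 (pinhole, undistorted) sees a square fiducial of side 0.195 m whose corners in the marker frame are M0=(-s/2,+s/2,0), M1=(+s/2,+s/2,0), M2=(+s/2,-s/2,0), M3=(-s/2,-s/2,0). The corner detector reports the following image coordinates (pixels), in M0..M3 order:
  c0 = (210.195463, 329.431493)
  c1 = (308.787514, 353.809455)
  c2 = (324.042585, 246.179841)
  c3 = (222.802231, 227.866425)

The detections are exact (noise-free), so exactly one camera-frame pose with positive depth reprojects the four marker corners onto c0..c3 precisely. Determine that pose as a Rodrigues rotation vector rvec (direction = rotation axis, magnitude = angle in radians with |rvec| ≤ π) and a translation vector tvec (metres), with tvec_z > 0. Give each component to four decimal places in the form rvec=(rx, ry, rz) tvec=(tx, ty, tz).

Intrinsics K: fx=878.7, fy=795.6, cx=319.6, cy=243.6
Marker side s = 0.195 m; corners in marker frame (Z=0):
  M0 = (-0.0975, +0.0975, 0)
  M1 = (+0.0975, +0.0975, 0)
  M2 = (+0.0975, -0.0975, 0)
  M3 = (-0.0975, -0.0975, 0)
Detected image corners:
  c0 = (210.195463, 329.431493) px
  c1 = (308.787514, 353.809455) px
  c2 = (324.042585, 246.179841) px
  c3 = (222.802231, 227.866425) px
Planar DLT: solve 8×8 A·h = b for H (H[2,2]=1):
  H  [+428.10873 -46.75600 +264.85498]
  H  [+18.15602 +562.49299 +289.46127]
  H  [-0.31608 +0.09185 +1.00000]
B = K⁻¹H; ‖b₁‖=0.690521, ‖b₂‖=0.690521; λ = 2/(‖b₁‖+‖b₂‖) = 1.448183, sign → tz>0 ⇒ λ=+1.448183
r₁ = λ·B[:,0] = (+0.87205,+0.17320,-0.45774); r₂ = λ·B[:,1] = (-0.12544,+0.98314,+0.13302)
r₃ = r₁×r₂ = (+0.47306,-0.05858,+0.87908); SVD([r₁ r₂ r₃]) → R = UVᵀ:
  R  [+0.87205 -0.12544 +0.47306]
  R  [+0.17320 +0.98314 -0.05858]
  R  [-0.45774 +0.13302 +0.87908]
t = (-0.09023, +0.08348, +1.44818) m
tr R = 2.734275; θ = arccos((tr R − 1)/2) = 0.521370 rad = 29.872°
axis k = ((R−Rᵀ)₃₂, (R−Rᵀ)₁₃, (R−Rᵀ)₂₁) / (2 sinθ) = (+0.192349, +0.934410, +0.299800)
rvec = θ·k = (+0.100285, +0.487174, +0.156307)

rvec=(0.1003, 0.4872, 0.1563) tvec=(-0.0902, 0.0835, 1.4482)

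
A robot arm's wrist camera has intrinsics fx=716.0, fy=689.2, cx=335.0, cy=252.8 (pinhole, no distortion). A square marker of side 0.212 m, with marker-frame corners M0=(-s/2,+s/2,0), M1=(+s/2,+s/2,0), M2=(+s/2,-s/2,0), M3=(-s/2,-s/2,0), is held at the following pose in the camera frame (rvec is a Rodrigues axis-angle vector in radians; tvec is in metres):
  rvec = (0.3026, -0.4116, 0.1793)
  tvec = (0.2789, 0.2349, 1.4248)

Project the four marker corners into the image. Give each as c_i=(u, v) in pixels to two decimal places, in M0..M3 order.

Intrinsics K: fx=716.0, fy=689.2, cx=335.0, cy=252.8
Marker side s = 0.212 m; corners in marker frame (Z=0):
  M0 = (-0.1060, +0.1060, 0)
  M1 = (+0.1060, +0.1060, 0)
  M2 = (+0.1060, -0.1060, 0)
  M3 = (-0.1060, -0.1060, 0)
rvec = (0.3026, -0.4116, 0.1793), |rvec| = θ = 0.54141 rad = 31.021°
Rodrigues: sinθ=0.51535, 1−cosθ=0.14302; R = I + sinθ·[k]× + (1−cosθ)·[k]×²:
    [+0.90166 -0.23144 -0.36531]
    [+0.10990 +0.93964 -0.32404]
    [+0.41826 +0.25202 +0.87267]
t = (0.2789, 0.2349, 1.4248) m
M0: Pc = R·M0+t = (+0.15879, +0.32285, +1.40718); u = 716.0·(+0.15879)/1.40718 + 335.0 = 415.7965, v = 689.2·(+0.32285)/1.40718 + 252.8 = 410.9247
M1: Pc = R·M1+t = (+0.34994, +0.34615, +1.49585); u = 716.0·(+0.34994)/1.49585 + 335.0 = 502.5031, v = 689.2·(+0.34615)/1.49585 + 252.8 = 412.2861
M2: Pc = R·M2+t = (+0.39901, +0.14695, +1.44242); u = 716.0·(+0.39901)/1.44242 + 335.0 = 533.0626, v = 689.2·(+0.14695)/1.44242 + 252.8 = 323.0127
M3: Pc = R·M3+t = (+0.20786, +0.12365, +1.35375); u = 716.0·(+0.20786)/1.35375 + 335.0 = 444.9356, v = 689.2·(+0.12365)/1.35375 + 252.8 = 315.7502

c0=(415.80, 410.92) c1=(502.50, 412.29) c2=(533.06, 323.01) c3=(444.94, 315.75)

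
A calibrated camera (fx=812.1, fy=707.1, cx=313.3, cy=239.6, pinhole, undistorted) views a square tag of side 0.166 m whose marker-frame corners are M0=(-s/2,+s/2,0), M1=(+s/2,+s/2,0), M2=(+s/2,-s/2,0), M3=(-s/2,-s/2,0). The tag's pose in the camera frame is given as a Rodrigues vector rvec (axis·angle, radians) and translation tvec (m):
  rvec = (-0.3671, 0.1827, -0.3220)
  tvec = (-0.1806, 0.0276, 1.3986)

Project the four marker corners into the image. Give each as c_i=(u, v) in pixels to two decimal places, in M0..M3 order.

c0=(174.55, 305.94) c1=(265.23, 277.46) c2=(241.28, 202.77) c3=(154.89, 231.02)

Intrinsics K: fx=812.1, fy=707.1, cx=313.3, cy=239.6
Marker side s = 0.166 m; corners in marker frame (Z=0):
  M0 = (-0.0830, +0.0830, 0)
  M1 = (+0.0830, +0.0830, 0)
  M2 = (+0.0830, -0.0830, 0)
  M3 = (-0.0830, -0.0830, 0)
rvec = (-0.3671, 0.1827, -0.3220), |rvec| = θ = 0.52137 rad = 29.872°
Rodrigues: sinθ=0.49807, 1−cosθ=0.13286; R = I + sinθ·[k]× + (1−cosθ)·[k]×²:
    [+0.93301 +0.27483 +0.23231]
    [-0.34039 +0.88345 +0.32194]
    [-0.11676 -0.37945 +0.91782]
t = (-0.1806, 0.0276, 1.3986) m
M0: Pc = R·M0+t = (-0.23523, +0.12918, +1.37680); u = 812.1·(-0.23523)/1.37680 + 313.3 = 174.5508, v = 707.1·(+0.12918)/1.37680 + 239.6 = 305.9442
M1: Pc = R·M1+t = (-0.08035, +0.07267, +1.35741); u = 812.1·(-0.08035)/1.35741 + 313.3 = 265.2292, v = 707.1·(+0.07267)/1.35741 + 239.6 = 277.4572
M2: Pc = R·M2+t = (-0.12597, -0.07398, +1.42040); u = 812.1·(-0.12597)/1.42040 + 313.3 = 241.2774, v = 707.1·(-0.07398)/1.42040 + 239.6 = 202.7720
M3: Pc = R·M3+t = (-0.28085, -0.01747, +1.43979); u = 812.1·(-0.28085)/1.43979 + 313.3 = 154.8885, v = 707.1·(-0.01747)/1.43979 + 239.6 = 231.0182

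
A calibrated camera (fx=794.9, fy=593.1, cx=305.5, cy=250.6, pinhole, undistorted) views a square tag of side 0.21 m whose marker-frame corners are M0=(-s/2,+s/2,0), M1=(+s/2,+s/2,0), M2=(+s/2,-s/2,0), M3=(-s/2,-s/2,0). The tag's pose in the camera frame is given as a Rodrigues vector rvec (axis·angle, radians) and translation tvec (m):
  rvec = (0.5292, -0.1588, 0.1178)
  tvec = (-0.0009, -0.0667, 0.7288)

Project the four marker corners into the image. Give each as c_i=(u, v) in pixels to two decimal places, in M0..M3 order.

c0=(180.32, 262.94) c1=(391.09, 273.38) c2=(440.39, 123.43) c3=(199.35, 102.71)

Intrinsics K: fx=794.9, fy=593.1, cx=305.5, cy=250.6
Marker side s = 0.21 m; corners in marker frame (Z=0):
  M0 = (-0.1050, +0.1050, 0)
  M1 = (+0.1050, +0.1050, 0)
  M2 = (+0.1050, -0.1050, 0)
  M3 = (-0.1050, -0.1050, 0)
rvec = (0.5292, -0.1588, 0.1178), |rvec| = θ = 0.56493 rad = 32.368°
Rodrigues: sinθ=0.53536, 1−cosθ=0.15537; R = I + sinθ·[k]× + (1−cosθ)·[k]×²:
    [+0.98097 -0.15255 -0.12014]
    [+0.07072 +0.85690 -0.51060]
    [+0.18084 +0.49239 +0.85138]
t = (-0.0009, -0.0667, 0.7288) m
M0: Pc = R·M0+t = (-0.11992, +0.01585, +0.76151); u = 794.9·(-0.11992)/0.76151 + 305.5 = 180.3235, v = 593.1·(+0.01585)/0.76151 + 250.6 = 262.9440
M1: Pc = R·M1+t = (+0.08608, +0.03070, +0.79949); u = 794.9·(+0.08608)/0.79949 + 305.5 = 391.0901, v = 593.1·(+0.03070)/0.79949 + 250.6 = 273.3751
M2: Pc = R·M2+t = (+0.11812, -0.14925, +0.69609); u = 794.9·(+0.11812)/0.69609 + 305.5 = 440.3865, v = 593.1·(-0.14925)/0.69609 + 250.6 = 123.4325
M3: Pc = R·M3+t = (-0.08788, -0.16410, +0.65811); u = 794.9·(-0.08788)/0.65811 + 305.5 = 199.3490, v = 593.1·(-0.16410)/0.65811 + 250.6 = 102.7102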